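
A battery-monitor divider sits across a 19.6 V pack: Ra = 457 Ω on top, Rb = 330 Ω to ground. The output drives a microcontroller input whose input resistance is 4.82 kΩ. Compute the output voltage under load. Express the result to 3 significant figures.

V_out ≈ 7.90 V

The load sits in parallel with Rb: Rb‖R_L = (330 × 4820) / (330 + 4820) = 308.9 Ω.
V_out = 19.6 × 308.9 / (457 + 308.9) = 19.6 × 308.9/765.9 = 7.90 V.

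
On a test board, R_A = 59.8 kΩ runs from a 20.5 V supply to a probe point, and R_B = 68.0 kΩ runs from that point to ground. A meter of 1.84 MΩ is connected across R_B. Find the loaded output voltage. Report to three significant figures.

The load sits in parallel with R_B: R_B‖R_L = (68.0 × 1840) / (68.0 + 1840) = 65.58 kΩ.
V_out = 20.5 × 65.58 / (59.8 + 65.58) = 20.5 × 65.58/125.4 = 10.7 V.

V_out ≈ 10.7 V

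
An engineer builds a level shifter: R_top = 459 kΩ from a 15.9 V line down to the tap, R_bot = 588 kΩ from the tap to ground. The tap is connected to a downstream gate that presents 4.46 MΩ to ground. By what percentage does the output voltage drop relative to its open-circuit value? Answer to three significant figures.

The divider's output (Thévenin) resistance is R_top‖R_bot = 257.8 kΩ.
Fractional drop under load = R_th/(R_th + R_L) = 257.8 / (257.8 + 4460) = 0.05464.
So the output falls by 5.46 %.

5.46 %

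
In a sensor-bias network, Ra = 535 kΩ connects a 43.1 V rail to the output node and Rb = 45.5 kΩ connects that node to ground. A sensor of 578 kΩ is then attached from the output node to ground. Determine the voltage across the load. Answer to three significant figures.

The load sits in parallel with Rb: Rb‖R_L = (45.5 × 578) / (45.5 + 578) = 42.18 kΩ.
V_out = 43.1 × 42.18 / (535 + 42.18) = 43.1 × 42.18/577.2 = 3.15 V.

V_out ≈ 3.15 V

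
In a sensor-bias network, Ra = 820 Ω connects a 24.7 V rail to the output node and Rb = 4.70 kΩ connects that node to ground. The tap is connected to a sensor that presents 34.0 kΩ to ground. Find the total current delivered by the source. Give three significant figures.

Rb‖R_L = 4129 Ω, so the source sees Ra + Rb‖R_L = 4949 Ω.
I = 24.7 V / 4949 Ω = 4.99 mA.

I ≈ 4.99 mA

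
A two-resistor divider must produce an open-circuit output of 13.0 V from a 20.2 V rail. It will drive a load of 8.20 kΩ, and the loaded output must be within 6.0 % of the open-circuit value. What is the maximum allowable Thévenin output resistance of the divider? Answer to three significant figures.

R_th ≤ 523 Ω

Loading drop = R_th/(R_th + R_L) ≤ 0.0600, so R_th ≤ R_L · ε/(1−ε) = 8.20 kΩ × 0.0600/0.9400 = 523 Ω.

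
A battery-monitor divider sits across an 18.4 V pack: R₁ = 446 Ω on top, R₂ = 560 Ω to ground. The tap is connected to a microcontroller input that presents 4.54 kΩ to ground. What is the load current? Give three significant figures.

R₂‖R_L = 498.5 Ω; V_out = 18.4 × 498.5/944.5 = 9.711 V.
I_L = V_out / R_L = 9.711 / 4.54 kΩ = 2.14 mA.

I_L ≈ 2.14 mA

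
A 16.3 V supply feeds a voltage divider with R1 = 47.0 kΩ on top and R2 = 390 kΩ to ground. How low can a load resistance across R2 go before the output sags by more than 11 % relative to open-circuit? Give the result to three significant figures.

R_L(min) ≈ 339 kΩ

Output resistance R_th = R1‖R2 = (47.0 × 390)/437.0 = 41.95 kΩ.
The fractional drop is R_th/(R_th + R_L); requiring this ≤ 0.110 gives R_L ≥ R_th(1/0.110 − 1) = 41.95 × 8.091 = 339 kΩ.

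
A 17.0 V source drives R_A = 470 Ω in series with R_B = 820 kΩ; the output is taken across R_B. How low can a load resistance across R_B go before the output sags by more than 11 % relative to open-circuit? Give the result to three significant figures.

R_L(min) ≈ 3.80 kΩ

Output resistance R_th = R_A‖R_B = (470 × 820000)/820500 = 469.7 Ω.
The fractional drop is R_th/(R_th + R_L); requiring this ≤ 0.110 gives R_L ≥ R_th(1/0.110 − 1) = 469.7 × 8.091 = 3.80 kΩ.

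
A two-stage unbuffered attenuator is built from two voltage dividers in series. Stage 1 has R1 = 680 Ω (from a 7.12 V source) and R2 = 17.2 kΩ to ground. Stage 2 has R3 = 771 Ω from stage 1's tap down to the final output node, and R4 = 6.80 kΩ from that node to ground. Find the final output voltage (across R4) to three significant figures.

V_out ≈ 5.66 V

Stage 2 presents R3+R4 = 7571 Ω as a load on stage 1's tap.
Stage 1's lower leg becomes R2‖(R3+R4) = 5257 Ω, so V_mid = 7.12 × 5257/5937 = 6.305 V.
Stage 2 is itself unloaded: V_out = V_mid × R4/(R3+R4) = 6.305 × 6800/7571 = 5.66 V.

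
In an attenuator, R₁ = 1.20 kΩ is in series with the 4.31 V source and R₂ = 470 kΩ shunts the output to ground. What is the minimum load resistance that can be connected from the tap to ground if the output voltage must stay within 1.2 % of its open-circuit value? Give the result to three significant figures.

Output resistance R_th = R₁‖R₂ = (1.20 × 470)/471.2 = 1.197 kΩ.
The fractional drop is R_th/(R_th + R_L); requiring this ≤ 0.0120 gives R_L ≥ R_th(1/0.0120 − 1) = 1.197 × 82.33 = 98.5 kΩ.

R_L(min) ≈ 98.5 kΩ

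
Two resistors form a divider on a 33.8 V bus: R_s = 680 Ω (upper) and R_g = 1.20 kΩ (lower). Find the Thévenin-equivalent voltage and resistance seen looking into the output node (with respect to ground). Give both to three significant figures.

V_th = 21.6 V, R_th = 434 Ω

V_th is the open-circuit tap voltage: 33.8 × 1200/(680 + 1200) = 21.6 V.
With the supply zeroed, R_s and R_g appear in parallel from the tap: R_th = R_s‖R_g = (680 × 1200)/1880 = 434 Ω.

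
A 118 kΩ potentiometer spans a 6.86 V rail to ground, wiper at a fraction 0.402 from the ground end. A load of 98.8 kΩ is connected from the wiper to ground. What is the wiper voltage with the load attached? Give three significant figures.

V ≈ 2.14 V

The wiper splits the pot into (1−α)R = 70.56 kΩ above and αR = 47.44 kΩ below.
Lower section ‖ load = 32.05 kΩ.
V_wiper = 6.86 × 32.05/(70.56 + 32.05) = 2.14 V.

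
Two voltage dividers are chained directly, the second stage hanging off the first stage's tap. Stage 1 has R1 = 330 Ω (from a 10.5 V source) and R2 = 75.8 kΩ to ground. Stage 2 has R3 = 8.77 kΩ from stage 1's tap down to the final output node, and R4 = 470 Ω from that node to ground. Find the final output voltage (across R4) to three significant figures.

Stage 2 presents R3+R4 = 9240 Ω as a load on stage 1's tap.
Stage 1's lower leg becomes R2‖(R3+R4) = 8236 Ω, so V_mid = 10.5 × 8236/8566 = 10.10 V.
Stage 2 is itself unloaded: V_out = V_mid × R4/(R3+R4) = 10.10 × 470/9240 = 0.514 V.

V_out ≈ 0.514 V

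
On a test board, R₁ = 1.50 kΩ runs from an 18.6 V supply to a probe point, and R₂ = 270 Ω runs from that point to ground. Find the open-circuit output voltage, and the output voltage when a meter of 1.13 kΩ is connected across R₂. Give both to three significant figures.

Unloaded: 2.84 V; loaded: 2.36 V

Open-circuit: V = 18.6 × 270/(1500 + 270) = 2.84 V.
With the load, R₂ becomes R₂‖R_L = 217.9 Ω, so V = 18.6 × 217.9/1718 = 2.36 V.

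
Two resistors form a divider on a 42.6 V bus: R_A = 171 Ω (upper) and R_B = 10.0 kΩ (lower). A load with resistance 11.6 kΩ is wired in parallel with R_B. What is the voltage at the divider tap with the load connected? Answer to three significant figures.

The load sits in parallel with R_B: R_B‖R_L = (10000 × 11600) / (10000 + 11600) = 5370 Ω.
V_out = 42.6 × 5370 / (171 + 5370) = 42.6 × 5370/5541 = 41.3 V.

V_out ≈ 41.3 V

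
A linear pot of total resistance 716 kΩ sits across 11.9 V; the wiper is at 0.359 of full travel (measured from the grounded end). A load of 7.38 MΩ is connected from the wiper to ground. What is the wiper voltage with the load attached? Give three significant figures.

The wiper splits the pot into (1−α)R = 459.0 kΩ above and αR = 257.0 kΩ below.
Lower section ‖ load = 248.4 kΩ.
V_wiper = 11.9 × 248.4/(459.0 + 248.4) = 4.18 V.

V ≈ 4.18 V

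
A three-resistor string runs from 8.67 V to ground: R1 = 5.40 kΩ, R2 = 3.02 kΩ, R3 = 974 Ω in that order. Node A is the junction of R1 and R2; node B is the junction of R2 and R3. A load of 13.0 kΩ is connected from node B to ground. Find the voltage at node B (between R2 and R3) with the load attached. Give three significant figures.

At node B, R3 is in parallel with the load: R3‖R_L = 906.1 Ω.
Below node A the resistance is R2 + (R3‖R_L) = 3926 Ω, so V_A = 8.67 × 3926/9326 = 3.650 V.
Then V_B = V_A × (R3‖R_L)/(R2 + R3‖R_L) = 3.650 × 906.1/3926 = 0.842 V.

V ≈ 0.842 V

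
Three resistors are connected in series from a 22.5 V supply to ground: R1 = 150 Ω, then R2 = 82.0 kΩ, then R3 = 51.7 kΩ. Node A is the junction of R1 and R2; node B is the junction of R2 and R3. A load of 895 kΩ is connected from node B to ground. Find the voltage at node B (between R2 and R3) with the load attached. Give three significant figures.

V ≈ 8.39 V

At node B, R3 is in parallel with the load: R3‖R_L = 48880 Ω.
Below node A the resistance is R2 + (R3‖R_L) = 130900 Ω, so V_A = 22.5 × 130900/131000 = 22.47 V.
Then V_B = V_A × (R3‖R_L)/(R2 + R3‖R_L) = 22.47 × 48880/130900 = 8.39 V.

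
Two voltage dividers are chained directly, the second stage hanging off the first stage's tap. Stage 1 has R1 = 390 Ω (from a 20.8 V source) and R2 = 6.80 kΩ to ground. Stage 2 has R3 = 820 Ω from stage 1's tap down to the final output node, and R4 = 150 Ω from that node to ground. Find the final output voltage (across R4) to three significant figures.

V_out ≈ 2.20 V

Stage 2 presents R3+R4 = 970.0 Ω as a load on stage 1's tap.
Stage 1's lower leg becomes R2‖(R3+R4) = 848.9 Ω, so V_mid = 20.8 × 848.9/1239 = 14.25 V.
Stage 2 is itself unloaded: V_out = V_mid × R4/(R3+R4) = 14.25 × 150/970.0 = 2.20 V.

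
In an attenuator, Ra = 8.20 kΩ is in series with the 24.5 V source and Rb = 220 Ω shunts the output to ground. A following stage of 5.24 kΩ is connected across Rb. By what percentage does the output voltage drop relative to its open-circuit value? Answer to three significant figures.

3.93 %

The divider's output (Thévenin) resistance is Ra‖Rb = 214.3 Ω.
Fractional drop under load = R_th/(R_th + R_L) = 214.3 / (214.3 + 5240) = 0.03928.
So the output falls by 3.93 %.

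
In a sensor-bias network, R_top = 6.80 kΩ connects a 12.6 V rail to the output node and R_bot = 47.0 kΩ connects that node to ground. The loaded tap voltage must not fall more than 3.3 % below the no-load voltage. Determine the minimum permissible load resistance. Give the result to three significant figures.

R_L(min) ≈ 174 kΩ

Output resistance R_th = R_top‖R_bot = (6.80 × 47.0)/53.80 = 5.941 kΩ.
The fractional drop is R_th/(R_th + R_L); requiring this ≤ 0.0330 gives R_L ≥ R_th(1/0.0330 − 1) = 5.941 × 29.30 = 174 kΩ.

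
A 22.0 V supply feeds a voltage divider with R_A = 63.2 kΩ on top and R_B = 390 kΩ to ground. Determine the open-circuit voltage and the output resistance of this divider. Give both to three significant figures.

V_th is the open-circuit tap voltage: 22.0 × 390/(63.2 + 390) = 18.9 V.
With the supply zeroed, R_A and R_B appear in parallel from the tap: R_th = R_A‖R_B = (63.2 × 390)/453.2 = 54.4 kΩ.

V_th = 18.9 V, R_th = 54.4 kΩ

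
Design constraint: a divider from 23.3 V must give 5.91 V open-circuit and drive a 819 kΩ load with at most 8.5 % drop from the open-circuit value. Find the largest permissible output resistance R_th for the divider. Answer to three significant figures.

Loading drop = R_th/(R_th + R_L) ≤ 0.0850, so R_th ≤ R_L · ε/(1−ε) = 819 kΩ × 0.0850/0.9150 = 76.1 kΩ.
(Any R1, R2 with R2/(R1+R2) = 0.254 and R1‖R2 ≤ 76.1 kΩ will meet the spec.)

R_th ≤ 76.1 kΩ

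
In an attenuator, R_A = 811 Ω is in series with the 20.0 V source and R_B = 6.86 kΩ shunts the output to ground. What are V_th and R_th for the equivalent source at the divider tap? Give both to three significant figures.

V_th = 17.9 V, R_th = 725 Ω

V_th is the open-circuit tap voltage: 20.0 × 6860/(811 + 6860) = 17.9 V.
With the supply zeroed, R_A and R_B appear in parallel from the tap: R_th = R_A‖R_B = (811 × 6860)/7671 = 725 Ω.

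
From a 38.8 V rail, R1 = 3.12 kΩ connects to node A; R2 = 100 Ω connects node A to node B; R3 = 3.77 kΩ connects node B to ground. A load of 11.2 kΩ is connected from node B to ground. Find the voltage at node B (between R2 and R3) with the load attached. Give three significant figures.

V ≈ 18.1 V

At node B, R3 is in parallel with the load: R3‖R_L = 2821 Ω.
Below node A the resistance is R2 + (R3‖R_L) = 2921 Ω, so V_A = 38.8 × 2921/6041 = 18.76 V.
Then V_B = V_A × (R3‖R_L)/(R2 + R3‖R_L) = 18.76 × 2821/2921 = 18.1 V.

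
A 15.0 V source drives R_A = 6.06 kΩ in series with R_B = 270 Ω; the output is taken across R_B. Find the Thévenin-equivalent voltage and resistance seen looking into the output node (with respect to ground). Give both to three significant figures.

V_th = 0.640 V, R_th = 258 Ω

V_th is the open-circuit tap voltage: 15.0 × 270/(6060 + 270) = 0.640 V.
With the supply zeroed, R_A and R_B appear in parallel from the tap: R_th = R_A‖R_B = (6060 × 270)/6330 = 258 Ω.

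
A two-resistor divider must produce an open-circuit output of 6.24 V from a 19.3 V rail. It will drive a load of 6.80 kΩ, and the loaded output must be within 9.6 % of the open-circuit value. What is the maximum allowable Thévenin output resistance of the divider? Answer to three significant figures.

R_th ≤ 722 Ω

Loading drop = R_th/(R_th + R_L) ≤ 0.0960, so R_th ≤ R_L · ε/(1−ε) = 6.80 kΩ × 0.0960/0.9040 = 722 Ω.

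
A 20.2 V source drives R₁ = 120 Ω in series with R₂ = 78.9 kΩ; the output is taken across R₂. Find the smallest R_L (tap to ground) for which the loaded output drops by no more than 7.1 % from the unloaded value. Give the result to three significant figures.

R_L(min) ≈ 1.57 kΩ

Output resistance R_th = R₁‖R₂ = (120 × 78900)/79020 = 119.8 Ω.
The fractional drop is R_th/(R_th + R_L); requiring this ≤ 0.0710 gives R_L ≥ R_th(1/0.0710 − 1) = 119.8 × 13.08 = 1.57 kΩ.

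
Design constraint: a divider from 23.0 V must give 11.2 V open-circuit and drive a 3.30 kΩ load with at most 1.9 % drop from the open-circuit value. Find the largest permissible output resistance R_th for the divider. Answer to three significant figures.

Loading drop = R_th/(R_th + R_L) ≤ 0.0190, so R_th ≤ R_L · ε/(1−ε) = 3.30 kΩ × 0.0190/0.9810 = 63.9 Ω.
(Any R1, R2 with R2/(R1+R2) = 0.487 and R1‖R2 ≤ 63.9 Ω will meet the spec.)

R_th ≤ 63.9 Ω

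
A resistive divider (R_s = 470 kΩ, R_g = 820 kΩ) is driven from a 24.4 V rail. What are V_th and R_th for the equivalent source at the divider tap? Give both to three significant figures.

V_th is the open-circuit tap voltage: 24.4 × 820/(470 + 820) = 15.5 V.
With the supply zeroed, R_s and R_g appear in parallel from the tap: R_th = R_s‖R_g = (470 × 820)/1290 = 299 kΩ.

V_th = 15.5 V, R_th = 299 kΩ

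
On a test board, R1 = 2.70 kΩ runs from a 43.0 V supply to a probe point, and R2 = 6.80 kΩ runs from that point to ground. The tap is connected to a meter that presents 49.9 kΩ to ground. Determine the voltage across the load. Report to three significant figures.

V_out ≈ 29.6 V

The load sits in parallel with R2: R2‖R_L = (6.80 × 49.9) / (6.80 + 49.9) = 5.984 kΩ.
V_out = 43.0 × 5.984 / (2.70 + 5.984) = 43.0 × 5.984/8.684 = 29.6 V.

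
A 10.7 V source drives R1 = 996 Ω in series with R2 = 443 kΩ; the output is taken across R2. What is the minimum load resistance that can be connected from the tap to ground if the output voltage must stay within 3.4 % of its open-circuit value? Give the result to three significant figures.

Output resistance R_th = R1‖R2 = (996 × 443000)/444000 = 993.8 Ω.
The fractional drop is R_th/(R_th + R_L); requiring this ≤ 0.0340 gives R_L ≥ R_th(1/0.0340 − 1) = 993.8 × 28.41 = 28.2 kΩ.

R_L(min) ≈ 28.2 kΩ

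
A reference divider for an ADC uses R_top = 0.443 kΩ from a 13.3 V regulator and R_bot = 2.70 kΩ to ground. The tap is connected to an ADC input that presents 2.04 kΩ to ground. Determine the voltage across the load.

V_out ≈ 9.63 V

The load sits in parallel with R_bot: R_bot‖R_L = (2700 × 2040) / (2700 + 2040) = 1162 Ω.
V_out = 13.3 × 1162 / (443 + 1162) = 13.3 × 1162/1605 = 9.63 V.
(Unloaded it would have been 11.4 V.)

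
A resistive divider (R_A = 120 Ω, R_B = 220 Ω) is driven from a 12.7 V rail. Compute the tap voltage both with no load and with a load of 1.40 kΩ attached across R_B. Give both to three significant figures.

Unloaded: 8.22 V; loaded: 7.79 V

Open-circuit: V = 12.7 × 220/(120 + 220) = 8.22 V.
With the load, R_B becomes R_B‖R_L = 190.1 Ω, so V = 12.7 × 190.1/310.1 = 7.79 V.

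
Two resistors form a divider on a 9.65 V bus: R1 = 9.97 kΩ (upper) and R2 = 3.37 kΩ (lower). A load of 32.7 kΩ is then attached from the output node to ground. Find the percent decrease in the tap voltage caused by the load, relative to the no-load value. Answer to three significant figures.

The divider's output (Thévenin) resistance is R1‖R2 = 2.519 kΩ.
Fractional drop under load = R_th/(R_th + R_L) = 2.519 / (2.519 + 32.7) = 0.07151.
So the output falls by 7.15 %.

7.15 %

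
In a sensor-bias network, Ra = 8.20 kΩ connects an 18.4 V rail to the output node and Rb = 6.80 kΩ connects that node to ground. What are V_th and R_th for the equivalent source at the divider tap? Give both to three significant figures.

V_th is the open-circuit tap voltage: 18.4 × 6.80/(8.20 + 6.80) = 8.34 V.
With the supply zeroed, Ra and Rb appear in parallel from the tap: R_th = Ra‖Rb = (8.20 × 6.80)/15.00 = 3.72 kΩ.

V_th = 8.34 V, R_th = 3.72 kΩ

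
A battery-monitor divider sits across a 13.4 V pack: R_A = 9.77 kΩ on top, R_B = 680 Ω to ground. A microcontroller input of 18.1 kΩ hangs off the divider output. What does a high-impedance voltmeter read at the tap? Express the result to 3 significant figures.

V_out ≈ 0.842 V

The load sits in parallel with R_B: R_B‖R_L = (680 × 18100) / (680 + 18100) = 655.4 Ω.
V_out = 13.4 × 655.4 / (9770 + 655.4) = 13.4 × 655.4/10430 = 0.842 V.
(Unloaded it would have been 0.872 V.)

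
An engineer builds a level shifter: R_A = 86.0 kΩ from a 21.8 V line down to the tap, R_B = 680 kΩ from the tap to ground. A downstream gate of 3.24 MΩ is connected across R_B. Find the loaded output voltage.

V_out ≈ 18.9 V

The load sits in parallel with R_B: R_B‖R_L = (680 × 3240) / (680 + 3240) = 562.0 kΩ.
V_out = 21.8 × 562.0 / (86.0 + 562.0) = 21.8 × 562.0/648.0 = 18.9 V.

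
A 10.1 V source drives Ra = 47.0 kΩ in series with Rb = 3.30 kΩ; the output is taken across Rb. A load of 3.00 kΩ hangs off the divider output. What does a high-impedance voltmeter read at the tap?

V_out ≈ 0.327 V

The load sits in parallel with Rb: Rb‖R_L = (3.30 × 3.00) / (3.30 + 3.00) = 1.571 kΩ.
V_out = 10.1 × 1.571 / (47.0 + 1.571) = 10.1 × 1.571/48.57 = 0.327 V.
(Unloaded it would have been 0.663 V.)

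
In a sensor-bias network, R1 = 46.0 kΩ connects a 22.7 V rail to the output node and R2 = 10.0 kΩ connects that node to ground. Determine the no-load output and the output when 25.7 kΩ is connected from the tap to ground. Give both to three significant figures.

Unloaded: 4.05 V; loaded: 3.07 V

Open-circuit: V = 22.7 × 10.0/(46.0 + 10.0) = 4.05 V.
With the load, R2 becomes R2‖R_L = 7.199 kΩ, so V = 22.7 × 7.199/53.20 = 3.07 V.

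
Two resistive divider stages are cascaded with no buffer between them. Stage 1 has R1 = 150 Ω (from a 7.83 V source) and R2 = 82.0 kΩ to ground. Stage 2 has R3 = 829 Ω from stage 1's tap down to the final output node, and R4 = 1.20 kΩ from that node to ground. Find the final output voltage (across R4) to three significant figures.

Stage 2 presents R3+R4 = 2029 Ω as a load on stage 1's tap.
Stage 1's lower leg becomes R2‖(R3+R4) = 1980 Ω, so V_mid = 7.83 × 1980/2130 = 7.279 V.
Stage 2 is itself unloaded: V_out = V_mid × R4/(R3+R4) = 7.279 × 1200/2029 = 4.30 V.

V_out ≈ 4.30 V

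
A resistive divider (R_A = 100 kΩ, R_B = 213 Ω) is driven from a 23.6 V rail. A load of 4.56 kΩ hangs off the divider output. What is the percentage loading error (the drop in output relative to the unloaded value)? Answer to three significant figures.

The divider's output (Thévenin) resistance is R_A‖R_B = 212.5 Ω.
Fractional drop under load = R_th/(R_th + R_L) = 212.5 / (212.5 + 4560) = 0.04454.
So the output falls by 4.45 %.

4.45 %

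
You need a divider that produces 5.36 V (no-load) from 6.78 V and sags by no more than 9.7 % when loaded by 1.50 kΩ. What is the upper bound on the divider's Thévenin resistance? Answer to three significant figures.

Loading drop = R_th/(R_th + R_L) ≤ 0.0970, so R_th ≤ R_L · ε/(1−ε) = 1.50 kΩ × 0.0970/0.9030 = 161 Ω.

R_th ≤ 161 Ω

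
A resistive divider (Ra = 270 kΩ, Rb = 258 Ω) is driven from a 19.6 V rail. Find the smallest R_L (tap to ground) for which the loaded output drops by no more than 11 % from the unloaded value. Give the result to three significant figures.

R_L(min) ≈ 2.09 kΩ

Output resistance R_th = Ra‖Rb = (270000 × 258)/270300 = 257.8 Ω.
The fractional drop is R_th/(R_th + R_L); requiring this ≤ 0.110 gives R_L ≥ R_th(1/0.110 − 1) = 257.8 × 8.091 = 2.09 kΩ.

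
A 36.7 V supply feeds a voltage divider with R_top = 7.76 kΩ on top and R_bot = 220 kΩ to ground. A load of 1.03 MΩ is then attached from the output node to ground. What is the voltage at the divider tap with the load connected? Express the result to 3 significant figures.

The load sits in parallel with R_bot: R_bot‖R_L = (220 × 1030) / (220 + 1030) = 181.3 kΩ.
V_out = 36.7 × 181.3 / (7.76 + 181.3) = 36.7 × 181.3/189.0 = 35.2 V.

V_out ≈ 35.2 V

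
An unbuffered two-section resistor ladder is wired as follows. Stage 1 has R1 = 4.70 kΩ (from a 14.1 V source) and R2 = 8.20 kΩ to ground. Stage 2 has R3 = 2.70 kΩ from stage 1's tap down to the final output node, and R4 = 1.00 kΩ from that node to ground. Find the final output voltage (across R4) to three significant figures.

V_out ≈ 1.34 V

Stage 2 presents R3+R4 = 3.700 kΩ as a load on stage 1's tap.
Stage 1's lower leg becomes R2‖(R3+R4) = 2.550 kΩ, so V_mid = 14.1 × 2.550/7.250 = 4.959 V.
Stage 2 is itself unloaded: V_out = V_mid × R4/(R3+R4) = 4.959 × 1.00/3.700 = 1.34 V.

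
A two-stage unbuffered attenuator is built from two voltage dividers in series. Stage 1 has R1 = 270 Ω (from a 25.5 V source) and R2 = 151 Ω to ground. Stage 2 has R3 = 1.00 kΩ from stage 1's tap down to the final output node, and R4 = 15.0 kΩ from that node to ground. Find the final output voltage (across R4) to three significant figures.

V_out ≈ 8.52 V

Stage 2 presents R3+R4 = 16000 Ω as a load on stage 1's tap.
Stage 1's lower leg becomes R2‖(R3+R4) = 149.6 Ω, so V_mid = 25.5 × 149.6/419.6 = 9.091 V.
Stage 2 is itself unloaded: V_out = V_mid × R4/(R3+R4) = 9.091 × 15000/16000 = 8.52 V.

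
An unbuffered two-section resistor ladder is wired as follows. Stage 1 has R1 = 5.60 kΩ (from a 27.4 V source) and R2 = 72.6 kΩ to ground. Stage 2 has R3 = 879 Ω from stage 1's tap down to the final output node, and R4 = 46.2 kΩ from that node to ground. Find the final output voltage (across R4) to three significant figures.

V_out ≈ 22.5 V

Stage 2 presents R3+R4 = 47080 Ω as a load on stage 1's tap.
Stage 1's lower leg becomes R2‖(R3+R4) = 28560 Ω, so V_mid = 27.4 × 28560/34160 = 22.91 V.
Stage 2 is itself unloaded: V_out = V_mid × R4/(R3+R4) = 22.91 × 46200/47080 = 22.5 V.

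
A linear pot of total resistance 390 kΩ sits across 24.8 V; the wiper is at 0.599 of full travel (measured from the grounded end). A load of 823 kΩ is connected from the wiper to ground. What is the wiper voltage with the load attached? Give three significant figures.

The wiper splits the pot into (1−α)R = 156.4 kΩ above and αR = 233.6 kΩ below.
Lower section ‖ load = 182.0 kΩ.
V_wiper = 24.8 × 182.0/(156.4 + 182.0) = 13.3 V.

V ≈ 13.3 V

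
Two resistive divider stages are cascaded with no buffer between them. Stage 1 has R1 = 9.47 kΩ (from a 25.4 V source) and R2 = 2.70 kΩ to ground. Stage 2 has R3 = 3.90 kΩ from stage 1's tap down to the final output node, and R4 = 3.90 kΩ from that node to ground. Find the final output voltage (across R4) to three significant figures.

Stage 2 presents R3+R4 = 7.800 kΩ as a load on stage 1's tap.
Stage 1's lower leg becomes R2‖(R3+R4) = 2.006 kΩ, so V_mid = 25.4 × 2.006/11.48 = 4.439 V.
Stage 2 is itself unloaded: V_out = V_mid × R4/(R3+R4) = 4.439 × 3.90/7.800 = 2.22 V.

V_out ≈ 2.22 V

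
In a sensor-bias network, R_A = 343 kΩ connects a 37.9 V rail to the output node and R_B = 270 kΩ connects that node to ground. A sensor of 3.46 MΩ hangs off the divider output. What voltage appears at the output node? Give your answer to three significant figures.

The load sits in parallel with R_B: R_B‖R_L = (270 × 3460) / (270 + 3460) = 250.5 kΩ.
V_out = 37.9 × 250.5 / (343 + 250.5) = 37.9 × 250.5/593.5 = 16.0 V.

V_out ≈ 16.0 V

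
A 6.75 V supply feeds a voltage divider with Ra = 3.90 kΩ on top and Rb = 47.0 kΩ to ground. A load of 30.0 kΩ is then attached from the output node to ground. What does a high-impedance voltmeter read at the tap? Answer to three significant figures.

V_out ≈ 5.56 V

The load sits in parallel with Rb: Rb‖R_L = (47.0 × 30.0) / (47.0 + 30.0) = 18.31 kΩ.
V_out = 6.75 × 18.31 / (3.90 + 18.31) = 6.75 × 18.31/22.21 = 5.56 V.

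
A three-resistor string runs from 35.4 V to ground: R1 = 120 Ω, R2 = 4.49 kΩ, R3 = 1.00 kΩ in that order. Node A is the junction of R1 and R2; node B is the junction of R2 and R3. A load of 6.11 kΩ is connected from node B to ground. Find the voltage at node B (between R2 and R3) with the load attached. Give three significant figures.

V ≈ 5.56 V

At node B, R3 is in parallel with the load: R3‖R_L = 859.4 Ω.
Below node A the resistance is R2 + (R3‖R_L) = 5349 Ω, so V_A = 35.4 × 5349/5469 = 34.62 V.
Then V_B = V_A × (R3‖R_L)/(R2 + R3‖R_L) = 34.62 × 859.4/5349 = 5.56 V.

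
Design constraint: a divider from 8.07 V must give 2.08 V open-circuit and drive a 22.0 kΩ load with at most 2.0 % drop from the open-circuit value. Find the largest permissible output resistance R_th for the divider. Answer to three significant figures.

R_th ≤ 449 Ω

Loading drop = R_th/(R_th + R_L) ≤ 0.0200, so R_th ≤ R_L · ε/(1−ε) = 22.0 kΩ × 0.0200/0.9800 = 449 Ω.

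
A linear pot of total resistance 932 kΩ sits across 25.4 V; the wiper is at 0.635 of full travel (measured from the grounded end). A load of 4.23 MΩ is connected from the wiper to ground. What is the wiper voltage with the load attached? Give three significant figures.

V ≈ 15.3 V

The wiper splits the pot into (1−α)R = 340.2 kΩ above and αR = 591.8 kΩ below.
Lower section ‖ load = 519.2 kΩ.
V_wiper = 25.4 × 519.2/(340.2 + 519.2) = 15.3 V.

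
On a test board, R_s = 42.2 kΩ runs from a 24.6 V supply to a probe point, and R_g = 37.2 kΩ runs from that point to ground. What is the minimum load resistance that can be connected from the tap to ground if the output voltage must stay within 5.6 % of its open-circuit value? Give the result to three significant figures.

R_L(min) ≈ 333 kΩ

Output resistance R_th = R_s‖R_g = (42.2 × 37.2)/79.40 = 19.77 kΩ.
The fractional drop is R_th/(R_th + R_L); requiring this ≤ 0.0560 gives R_L ≥ R_th(1/0.0560 − 1) = 19.77 × 16.86 = 333 kΩ.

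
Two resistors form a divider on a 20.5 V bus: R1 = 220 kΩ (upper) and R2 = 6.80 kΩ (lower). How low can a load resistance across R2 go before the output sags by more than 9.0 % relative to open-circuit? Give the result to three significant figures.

R_L(min) ≈ 66.7 kΩ

Output resistance R_th = R1‖R2 = (220 × 6.80)/226.8 = 6.596 kΩ.
The fractional drop is R_th/(R_th + R_L); requiring this ≤ 0.0900 gives R_L ≥ R_th(1/0.0900 − 1) = 6.596 × 10.11 = 66.7 kΩ.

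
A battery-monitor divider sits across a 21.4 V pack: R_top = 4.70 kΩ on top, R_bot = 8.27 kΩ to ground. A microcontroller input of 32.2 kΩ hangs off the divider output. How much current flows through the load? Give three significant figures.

R_bot‖R_L = 6.580 kΩ; V_out = 21.4 × 6.580/11.28 = 12.48 V.
I_L = V_out / R_L = 12.48 / 32.2 kΩ = 0.388 mA.

I_L ≈ 0.388 mA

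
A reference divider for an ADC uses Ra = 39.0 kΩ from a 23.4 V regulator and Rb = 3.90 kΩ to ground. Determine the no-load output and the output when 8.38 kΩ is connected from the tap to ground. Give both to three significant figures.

Open-circuit: V = 23.4 × 3.90/(39.0 + 3.90) = 2.13 V.
With the load, Rb becomes Rb‖R_L = 2.661 kΩ, so V = 23.4 × 2.661/41.66 = 1.49 V.

Unloaded: 2.13 V; loaded: 1.49 V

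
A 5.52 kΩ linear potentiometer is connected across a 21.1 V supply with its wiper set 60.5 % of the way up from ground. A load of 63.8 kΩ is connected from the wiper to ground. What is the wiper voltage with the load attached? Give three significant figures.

The wiper splits the pot into (1−α)R = 2.180 kΩ above and αR = 3.340 kΩ below.
Lower section ‖ load = 3.173 kΩ.
V_wiper = 21.1 × 3.173/(2.180 + 3.173) = 12.5 V.

V ≈ 12.5 V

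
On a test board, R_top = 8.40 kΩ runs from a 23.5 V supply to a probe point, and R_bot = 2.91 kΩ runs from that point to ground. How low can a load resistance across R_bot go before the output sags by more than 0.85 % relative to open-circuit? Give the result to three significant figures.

Output resistance R_th = R_top‖R_bot = (8.40 × 2.91)/11.31 = 2.161 kΩ.
The fractional drop is R_th/(R_th + R_L); requiring this ≤ 0.00850 gives R_L ≥ R_th(1/0.00850 − 1) = 2.161 × 116.6 = 252 kΩ.

R_L(min) ≈ 252 kΩ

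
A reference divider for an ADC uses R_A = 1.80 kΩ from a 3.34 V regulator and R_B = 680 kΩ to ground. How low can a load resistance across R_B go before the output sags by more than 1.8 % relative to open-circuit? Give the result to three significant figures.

R_L(min) ≈ 97.9 kΩ

Output resistance R_th = R_A‖R_B = (1.80 × 680)/681.8 = 1.795 kΩ.
The fractional drop is R_th/(R_th + R_L); requiring this ≤ 0.0180 gives R_L ≥ R_th(1/0.0180 − 1) = 1.795 × 54.56 = 97.9 kΩ.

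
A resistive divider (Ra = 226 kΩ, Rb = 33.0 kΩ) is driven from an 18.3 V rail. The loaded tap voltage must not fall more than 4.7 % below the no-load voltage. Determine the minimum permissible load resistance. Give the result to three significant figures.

R_L(min) ≈ 584 kΩ

Output resistance R_th = Ra‖Rb = (226 × 33.0)/259.0 = 28.80 kΩ.
The fractional drop is R_th/(R_th + R_L); requiring this ≤ 0.0470 gives R_L ≥ R_th(1/0.0470 − 1) = 28.80 × 20.28 = 584 kΩ.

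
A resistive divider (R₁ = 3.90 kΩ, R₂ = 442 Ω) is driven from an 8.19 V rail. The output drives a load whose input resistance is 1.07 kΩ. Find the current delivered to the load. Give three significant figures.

I_L ≈ 0.568 mA

R₂‖R_L = 312.8 Ω; V_out = 8.19 × 312.8/4213 = 0.6081 V.
I_L = V_out / R_L = 0.6081 / 1.07 kΩ = 0.568 mA.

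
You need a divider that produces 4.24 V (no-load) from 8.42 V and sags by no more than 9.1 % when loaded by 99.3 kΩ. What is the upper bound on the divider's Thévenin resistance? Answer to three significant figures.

R_th ≤ 9.94 kΩ

Loading drop = R_th/(R_th + R_L) ≤ 0.0910, so R_th ≤ R_L · ε/(1−ε) = 99.3 kΩ × 0.0910/0.9090 = 9.94 kΩ.
(Any R1, R2 with R2/(R1+R2) = 0.504 and R1‖R2 ≤ 9.94 kΩ will meet the spec.)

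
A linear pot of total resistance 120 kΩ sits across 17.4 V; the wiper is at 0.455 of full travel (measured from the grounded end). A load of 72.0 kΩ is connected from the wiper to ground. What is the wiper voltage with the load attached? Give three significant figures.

V ≈ 5.60 V

The wiper splits the pot into (1−α)R = 65.40 kΩ above and αR = 54.60 kΩ below.
Lower section ‖ load = 31.05 kΩ.
V_wiper = 17.4 × 31.05/(65.40 + 31.05) = 5.60 V.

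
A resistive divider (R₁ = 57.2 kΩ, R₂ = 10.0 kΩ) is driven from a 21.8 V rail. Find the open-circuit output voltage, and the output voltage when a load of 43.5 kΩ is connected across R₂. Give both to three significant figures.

Open-circuit: V = 21.8 × 10.0/(57.2 + 10.0) = 3.24 V.
With the load, R₂ becomes R₂‖R_L = 8.131 kΩ, so V = 21.8 × 8.131/65.33 = 2.71 V.

Unloaded: 3.24 V; loaded: 2.71 V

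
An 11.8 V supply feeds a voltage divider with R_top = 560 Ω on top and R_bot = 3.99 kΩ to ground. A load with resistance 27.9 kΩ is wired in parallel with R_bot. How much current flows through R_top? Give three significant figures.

I ≈ 2.91 mA

R_bot‖R_L = 3491 Ω, so the source sees R_top + R_bot‖R_L = 4051 Ω.
I = 11.8 V / 4051 Ω = 2.91 mA.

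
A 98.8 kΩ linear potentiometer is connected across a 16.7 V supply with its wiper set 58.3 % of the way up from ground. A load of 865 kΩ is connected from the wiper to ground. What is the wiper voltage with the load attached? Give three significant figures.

V ≈ 9.47 V

The wiper splits the pot into (1−α)R = 41.20 kΩ above and αR = 57.60 kΩ below.
Lower section ‖ load = 54.00 kΩ.
V_wiper = 16.7 × 54.00/(41.20 + 54.00) = 9.47 V.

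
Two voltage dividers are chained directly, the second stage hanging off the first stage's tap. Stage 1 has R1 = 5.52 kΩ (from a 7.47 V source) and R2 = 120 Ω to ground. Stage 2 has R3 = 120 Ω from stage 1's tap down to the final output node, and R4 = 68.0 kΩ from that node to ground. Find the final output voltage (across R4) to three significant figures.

Stage 2 presents R3+R4 = 68120 Ω as a load on stage 1's tap.
Stage 1's lower leg becomes R2‖(R3+R4) = 119.8 Ω, so V_mid = 7.47 × 119.8/5640 = 0.1587 V.
Stage 2 is itself unloaded: V_out = V_mid × R4/(R3+R4) = 0.1587 × 68000/68120 = 0.158 V.

V_out ≈ 0.158 V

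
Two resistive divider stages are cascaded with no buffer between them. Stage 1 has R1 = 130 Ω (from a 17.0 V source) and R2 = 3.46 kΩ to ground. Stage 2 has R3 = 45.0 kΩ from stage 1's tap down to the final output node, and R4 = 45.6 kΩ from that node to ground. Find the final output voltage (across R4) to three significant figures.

Stage 2 presents R3+R4 = 90600 Ω as a load on stage 1's tap.
Stage 1's lower leg becomes R2‖(R3+R4) = 3333 Ω, so V_mid = 17.0 × 3333/3463 = 16.36 V.
Stage 2 is itself unloaded: V_out = V_mid × R4/(R3+R4) = 16.36 × 45600/90600 = 8.24 V.

V_out ≈ 8.24 V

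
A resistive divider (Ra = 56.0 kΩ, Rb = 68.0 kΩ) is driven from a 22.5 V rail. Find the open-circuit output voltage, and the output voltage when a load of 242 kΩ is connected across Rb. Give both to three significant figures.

Open-circuit: V = 22.5 × 68.0/(56.0 + 68.0) = 12.3 V.
With the load, Rb becomes Rb‖R_L = 53.08 kΩ, so V = 22.5 × 53.08/109.1 = 10.9 V.

Unloaded: 12.3 V; loaded: 10.9 V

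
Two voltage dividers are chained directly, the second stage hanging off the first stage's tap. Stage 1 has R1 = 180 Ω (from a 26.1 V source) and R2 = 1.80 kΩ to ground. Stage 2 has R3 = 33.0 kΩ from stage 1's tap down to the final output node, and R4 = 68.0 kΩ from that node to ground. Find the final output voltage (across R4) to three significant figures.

Stage 2 presents R3+R4 = 101000 Ω as a load on stage 1's tap.
Stage 1's lower leg becomes R2‖(R3+R4) = 1768 Ω, so V_mid = 26.1 × 1768/1948 = 23.69 V.
Stage 2 is itself unloaded: V_out = V_mid × R4/(R3+R4) = 23.69 × 68000/101000 = 15.9 V.

V_out ≈ 15.9 V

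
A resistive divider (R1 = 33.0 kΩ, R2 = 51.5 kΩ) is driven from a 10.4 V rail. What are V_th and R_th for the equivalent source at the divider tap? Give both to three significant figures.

V_th is the open-circuit tap voltage: 10.4 × 51.5/(33.0 + 51.5) = 6.34 V.
With the supply zeroed, R1 and R2 appear in parallel from the tap: R_th = R1‖R2 = (33.0 × 51.5)/84.50 = 20.1 kΩ.

V_th = 6.34 V, R_th = 20.1 kΩ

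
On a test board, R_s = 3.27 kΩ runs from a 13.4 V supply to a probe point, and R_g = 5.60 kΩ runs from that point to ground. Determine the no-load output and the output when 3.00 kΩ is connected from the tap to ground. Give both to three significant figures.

Unloaded: 8.46 V; loaded: 5.01 V

Open-circuit: V = 13.4 × 5.60/(3.27 + 5.60) = 8.46 V.
With the load, R_g becomes R_g‖R_L = 1.953 kΩ, so V = 13.4 × 1.953/5.223 = 5.01 V.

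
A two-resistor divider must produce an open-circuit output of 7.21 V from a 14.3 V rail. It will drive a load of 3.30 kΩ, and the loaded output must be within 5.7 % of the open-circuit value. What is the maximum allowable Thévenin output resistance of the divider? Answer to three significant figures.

Loading drop = R_th/(R_th + R_L) ≤ 0.0570, so R_th ≤ R_L · ε/(1−ε) = 3.30 kΩ × 0.0570/0.9430 = 199 Ω.
(Any R1, R2 with R2/(R1+R2) = 0.504 and R1‖R2 ≤ 199 Ω will meet the spec.)

R_th ≤ 199 Ω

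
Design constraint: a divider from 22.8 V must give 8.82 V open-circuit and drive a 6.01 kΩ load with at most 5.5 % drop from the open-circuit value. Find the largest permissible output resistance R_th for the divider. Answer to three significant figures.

R_th ≤ 350 Ω

Loading drop = R_th/(R_th + R_L) ≤ 0.0550, so R_th ≤ R_L · ε/(1−ε) = 6.01 kΩ × 0.0550/0.9450 = 350 Ω.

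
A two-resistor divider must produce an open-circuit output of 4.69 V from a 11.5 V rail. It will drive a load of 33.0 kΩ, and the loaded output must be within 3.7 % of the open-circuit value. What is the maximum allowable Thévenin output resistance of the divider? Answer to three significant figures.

R_th ≤ 1.27 kΩ

Loading drop = R_th/(R_th + R_L) ≤ 0.0370, so R_th ≤ R_L · ε/(1−ε) = 33.0 kΩ × 0.0370/0.9630 = 1.27 kΩ.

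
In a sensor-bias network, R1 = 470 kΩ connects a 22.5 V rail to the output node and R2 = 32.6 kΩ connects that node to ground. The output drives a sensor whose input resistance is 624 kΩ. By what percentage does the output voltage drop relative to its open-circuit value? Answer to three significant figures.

4.66 %

The divider's output (Thévenin) resistance is R1‖R2 = 30.49 kΩ.
Fractional drop under load = R_th/(R_th + R_L) = 30.49 / (30.49 + 624) = 0.04658.
So the output falls by 4.66 %.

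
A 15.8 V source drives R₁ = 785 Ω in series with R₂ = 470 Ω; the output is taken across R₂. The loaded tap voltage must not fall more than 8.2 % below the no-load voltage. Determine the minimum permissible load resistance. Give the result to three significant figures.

Output resistance R_th = R₁‖R₂ = (785 × 470)/1255 = 294.0 Ω.
The fractional drop is R_th/(R_th + R_L); requiring this ≤ 0.0820 gives R_L ≥ R_th(1/0.0820 − 1) = 294.0 × 11.20 = 3.29 kΩ.

R_L(min) ≈ 3.29 kΩ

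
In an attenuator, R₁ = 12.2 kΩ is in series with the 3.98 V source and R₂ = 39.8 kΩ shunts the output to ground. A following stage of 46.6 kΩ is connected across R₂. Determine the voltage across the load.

The load sits in parallel with R₂: R₂‖R_L = (39.8 × 46.6) / (39.8 + 46.6) = 21.47 kΩ.
V_out = 3.98 × 21.47 / (12.2 + 21.47) = 3.98 × 21.47/33.67 = 2.54 V.

V_out ≈ 2.54 V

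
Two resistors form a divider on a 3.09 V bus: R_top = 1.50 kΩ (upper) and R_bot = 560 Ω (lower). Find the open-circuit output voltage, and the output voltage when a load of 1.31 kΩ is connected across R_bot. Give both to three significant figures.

Unloaded: 0.840 V; loaded: 0.641 V

Open-circuit: V = 3.09 × 560/(1500 + 560) = 0.840 V.
With the load, R_bot becomes R_bot‖R_L = 392.3 Ω, so V = 3.09 × 392.3/1892 = 0.641 V.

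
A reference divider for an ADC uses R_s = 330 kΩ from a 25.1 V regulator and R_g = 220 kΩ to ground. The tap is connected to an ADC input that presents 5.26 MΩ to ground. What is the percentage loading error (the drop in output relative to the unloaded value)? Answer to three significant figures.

2.45 %

The divider's output (Thévenin) resistance is R_s‖R_g = 132.0 kΩ.
Fractional drop under load = R_th/(R_th + R_L) = 132.0 / (132.0 + 5260) = 0.02448.
So the output falls by 2.45 %.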